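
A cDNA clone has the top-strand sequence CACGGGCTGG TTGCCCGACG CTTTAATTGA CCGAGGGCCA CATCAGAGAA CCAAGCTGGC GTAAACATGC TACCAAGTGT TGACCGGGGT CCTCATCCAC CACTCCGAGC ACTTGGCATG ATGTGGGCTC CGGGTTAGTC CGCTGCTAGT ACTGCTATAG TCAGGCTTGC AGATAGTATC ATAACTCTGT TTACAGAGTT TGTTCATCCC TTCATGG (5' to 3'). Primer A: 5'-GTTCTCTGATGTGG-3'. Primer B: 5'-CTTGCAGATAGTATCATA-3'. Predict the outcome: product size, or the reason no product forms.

No product — the primers' 3' ends point away from each other.

Primer A (GTTCTCTGATGTGG) has reverse complement CCACATCAGAGAAC, which matches the top strand at positions 38–51; primer A anneals to the top strand there with its 3' end pointing upstream toward position 38.
Primer B (CTTGCAGATAGTATCATA) matches the top strand directly at positions 166–183; it anneals to the bottom strand with its 3' end pointing downstream toward position 183.
The 3' ends diverge (primer A extends toward position 1, primer B toward position 217), so the primers never converge on a shared product.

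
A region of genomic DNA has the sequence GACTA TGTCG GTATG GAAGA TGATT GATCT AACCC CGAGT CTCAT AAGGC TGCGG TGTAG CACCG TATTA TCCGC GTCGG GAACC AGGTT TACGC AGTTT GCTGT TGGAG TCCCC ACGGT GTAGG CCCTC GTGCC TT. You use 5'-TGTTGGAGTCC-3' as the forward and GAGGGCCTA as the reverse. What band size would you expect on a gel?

28 bp

Scanning the template, TGTTGGAGTCC occurs at positions 103–113; this primer anneals to the bottom strand there with its 3' end pointing downstream.
The reverse primer's reverse complement is TAGGCCCTC, which matches the template at positions 122–130.
The product runs from position 103 to position 130, so its length is 130 − 103 + 1 = 28 bp.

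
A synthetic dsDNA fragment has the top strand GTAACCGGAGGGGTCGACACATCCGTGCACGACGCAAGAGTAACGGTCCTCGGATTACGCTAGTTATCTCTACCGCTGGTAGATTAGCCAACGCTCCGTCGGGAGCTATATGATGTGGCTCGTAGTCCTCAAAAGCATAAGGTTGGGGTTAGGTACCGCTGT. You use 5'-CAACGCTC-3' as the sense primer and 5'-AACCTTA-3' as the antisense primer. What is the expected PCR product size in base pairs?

56 bp

Forward primer CAACGCTC is found on the top strand at positions 89–96.
The reverse primer's reverse complement is TAAGGTT, which matches the template at positions 138–144.
Product length = (reverse-primer end) − (forward-primer start) + 1 = 144 − 89 + 1 = 56 bp.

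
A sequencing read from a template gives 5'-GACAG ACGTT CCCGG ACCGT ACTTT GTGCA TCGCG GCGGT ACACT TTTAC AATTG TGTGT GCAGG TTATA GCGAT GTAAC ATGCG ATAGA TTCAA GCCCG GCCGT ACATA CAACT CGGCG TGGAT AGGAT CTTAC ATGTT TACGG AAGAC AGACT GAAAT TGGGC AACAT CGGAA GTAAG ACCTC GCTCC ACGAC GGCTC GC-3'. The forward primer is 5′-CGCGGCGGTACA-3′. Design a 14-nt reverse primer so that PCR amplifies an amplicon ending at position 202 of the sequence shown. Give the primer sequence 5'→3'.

5'-GCGAGCCGTCGTGG-3'

The forward primer binds at positions 32–43; the product's 3' end on the top strand is position 202.
The reverse primer anneals to the top strand over positions 189–202, i.e. to CCACGACGGCTCGC.
Its sequence written 5'→3' is the reverse complement: GCGAGCCGTCGTGG.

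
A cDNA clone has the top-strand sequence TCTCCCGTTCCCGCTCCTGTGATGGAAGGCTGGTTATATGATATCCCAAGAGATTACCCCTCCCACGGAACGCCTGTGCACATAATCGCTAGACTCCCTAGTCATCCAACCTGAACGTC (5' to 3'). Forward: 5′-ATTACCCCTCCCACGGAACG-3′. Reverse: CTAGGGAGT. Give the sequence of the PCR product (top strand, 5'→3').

Scanning the template, ATTACCCCTCCCACGGAACG occurs at positions 53–72; this primer anneals to the bottom strand there with its 3' end pointing downstream.
Reverse complement of the reverse primer: ACTCCCTAG. This occurs on the top strand at positions 93–101.
The product is the template from position 53 through 101 (49 bp).

5'-ATTACCCCTCCCACGGAACGCCTGTGCACATAATCGCTAGACTCCCTAG-3'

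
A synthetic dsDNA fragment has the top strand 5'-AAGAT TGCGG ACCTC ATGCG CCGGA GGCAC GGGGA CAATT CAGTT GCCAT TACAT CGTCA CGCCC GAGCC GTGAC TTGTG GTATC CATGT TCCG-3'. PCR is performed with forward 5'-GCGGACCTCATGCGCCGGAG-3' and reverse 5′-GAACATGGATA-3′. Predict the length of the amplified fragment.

86 bp

The forward primer matches the template at positions 7–26.
Taking the reverse complement of GAACATGGATA gives TATCCATGTTC, found at positions 82–92 on the template; the primer anneals here to the top strand with its 3' end pointing upstream.
The product runs from position 7 to position 92, so its length is 92 − 7 + 1 = 86 bp.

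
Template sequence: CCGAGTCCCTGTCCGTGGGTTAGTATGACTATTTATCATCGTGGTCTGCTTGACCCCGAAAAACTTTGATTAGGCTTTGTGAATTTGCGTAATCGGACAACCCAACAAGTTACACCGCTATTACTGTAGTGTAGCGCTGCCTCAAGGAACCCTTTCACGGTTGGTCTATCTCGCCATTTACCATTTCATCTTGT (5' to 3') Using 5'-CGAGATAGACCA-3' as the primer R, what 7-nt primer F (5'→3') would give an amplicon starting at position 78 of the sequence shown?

The reverse primer's reverse complement TGGTCTATCTCG matches the template at positions 162–173; the product starts at position 78.
The forward primer is identical to the top strand over positions 78–84: TGTGAAT.

5'-TGTGAAT-3'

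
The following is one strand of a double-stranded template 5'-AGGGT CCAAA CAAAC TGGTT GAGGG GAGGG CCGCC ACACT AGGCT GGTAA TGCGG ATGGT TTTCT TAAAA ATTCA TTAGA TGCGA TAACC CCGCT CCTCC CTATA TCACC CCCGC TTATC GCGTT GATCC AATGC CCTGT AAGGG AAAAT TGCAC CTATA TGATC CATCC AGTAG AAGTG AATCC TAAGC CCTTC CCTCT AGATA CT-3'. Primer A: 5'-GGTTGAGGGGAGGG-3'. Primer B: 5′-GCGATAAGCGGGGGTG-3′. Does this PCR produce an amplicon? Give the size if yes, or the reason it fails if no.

Primer A (GGTTGAGGGGAGGG) matches the top strand at positions 17–30; it acts as a forward primer.
Primer B's reverse complement is CACCCCCGCTTATCGC, matching the top strand at positions 107–122; it acts as a reverse primer.
The 3' ends face each other across positions 17–122, giving a 106 bp product.

Yes — a 106 bp product.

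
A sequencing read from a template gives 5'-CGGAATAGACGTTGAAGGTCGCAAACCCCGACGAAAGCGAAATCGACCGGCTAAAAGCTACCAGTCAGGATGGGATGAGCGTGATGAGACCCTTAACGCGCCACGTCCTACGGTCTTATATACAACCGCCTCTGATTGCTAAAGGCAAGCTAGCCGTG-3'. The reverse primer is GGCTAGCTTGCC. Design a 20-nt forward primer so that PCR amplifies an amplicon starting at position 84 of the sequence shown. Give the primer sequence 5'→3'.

The reverse primer's reverse complement GGCAAGCTAGCC matches the template at positions 144–155; the product starts at position 84.
The forward primer is identical to the top strand over positions 84–103: ATGAGACCCTTAACGCGCCA.

5'-ATGAGACCCTTAACGCGCCA-3'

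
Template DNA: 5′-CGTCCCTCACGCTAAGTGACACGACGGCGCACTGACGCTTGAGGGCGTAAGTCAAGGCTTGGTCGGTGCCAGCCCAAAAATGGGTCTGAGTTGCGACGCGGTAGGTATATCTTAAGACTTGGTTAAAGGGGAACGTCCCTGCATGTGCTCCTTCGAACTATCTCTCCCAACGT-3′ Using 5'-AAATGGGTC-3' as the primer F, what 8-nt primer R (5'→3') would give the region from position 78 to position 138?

The product's 3' end on the top strand is position 138.
The reverse primer anneals to the top strand over positions 131–138, i.e. to GAACGTCC.
Its sequence written 5'→3' is the reverse complement: GGACGTTC.

5'-GGACGTTC-3'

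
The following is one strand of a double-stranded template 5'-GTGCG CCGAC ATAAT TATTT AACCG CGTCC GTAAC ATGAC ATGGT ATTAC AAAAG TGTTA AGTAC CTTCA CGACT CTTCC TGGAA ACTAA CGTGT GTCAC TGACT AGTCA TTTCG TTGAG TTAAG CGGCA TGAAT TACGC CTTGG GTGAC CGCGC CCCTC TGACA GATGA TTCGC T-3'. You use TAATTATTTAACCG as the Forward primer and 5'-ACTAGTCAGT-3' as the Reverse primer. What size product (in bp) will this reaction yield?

Forward primer TAATTATTTAACCG is found on the top strand at positions 12–25.
The reverse primer's reverse complement is ACTGACTAGT, which matches the template at positions 99–108.
The product runs from position 12 to position 108, so its length is 108 − 12 + 1 = 97 bp.

97 bp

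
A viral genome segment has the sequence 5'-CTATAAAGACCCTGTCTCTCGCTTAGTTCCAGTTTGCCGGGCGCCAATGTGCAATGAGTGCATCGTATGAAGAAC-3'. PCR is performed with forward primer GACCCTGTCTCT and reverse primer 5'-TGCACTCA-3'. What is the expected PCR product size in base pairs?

Forward primer GACCCTGTCTCT is found on the top strand at positions 8–19.
Taking the reverse complement of TGCACTCA gives TGAGTGCA, found at positions 55–62 on the template; the primer anneals here to the top strand with its 3' end pointing upstream.
Product length = (reverse-primer end) − (forward-primer start) + 1 = 62 − 8 + 1 = 55 bp.

55 bp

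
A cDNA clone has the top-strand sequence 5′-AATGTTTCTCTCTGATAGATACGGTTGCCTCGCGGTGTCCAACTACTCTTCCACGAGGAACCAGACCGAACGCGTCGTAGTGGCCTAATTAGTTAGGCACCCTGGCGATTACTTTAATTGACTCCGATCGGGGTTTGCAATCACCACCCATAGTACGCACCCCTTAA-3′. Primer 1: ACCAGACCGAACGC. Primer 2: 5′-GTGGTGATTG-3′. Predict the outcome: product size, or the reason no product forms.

Primer 1 (ACCAGACCGAACGC) matches the top strand at positions 60–73; it acts as a forward primer.
Primer 2's reverse complement is CAATCACCAC, matching the top strand at positions 138–147; it acts as a reverse primer.
The 3' ends face each other across positions 60–147, giving an 88 bp product.

Yes — an 88 bp product.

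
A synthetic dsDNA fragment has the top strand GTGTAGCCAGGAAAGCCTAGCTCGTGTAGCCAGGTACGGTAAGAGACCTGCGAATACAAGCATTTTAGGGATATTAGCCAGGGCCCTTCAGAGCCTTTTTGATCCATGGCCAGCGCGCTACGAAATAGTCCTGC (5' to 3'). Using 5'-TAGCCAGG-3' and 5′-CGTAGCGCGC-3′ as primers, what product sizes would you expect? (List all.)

119 bp, 96 bp, 48 bp

The forward primer TAGCCAGG matches the top strand at positions 4–11, 27–34, 75–82.
The reverse primer's reverse complement is GCGCGCTACG, matching at positions 113–122.
Each forward site pairs with the reverse site to give a product ending at position 122: sizes 119, 96, 48 bp.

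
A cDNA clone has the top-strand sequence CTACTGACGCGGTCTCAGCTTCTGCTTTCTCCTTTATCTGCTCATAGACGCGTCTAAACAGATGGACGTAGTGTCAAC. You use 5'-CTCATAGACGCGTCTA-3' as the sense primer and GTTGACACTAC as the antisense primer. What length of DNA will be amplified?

Scanning the template, CTCATAGACGCGTCTA occurs at positions 41–56; this primer anneals to the bottom strand there with its 3' end pointing downstream.
Reverse complement of the reverse primer: GTAGTGTCAAC. This occurs on the top strand at positions 68–78.
Amplicon spans positions 41–78: 38 bp.

38 bp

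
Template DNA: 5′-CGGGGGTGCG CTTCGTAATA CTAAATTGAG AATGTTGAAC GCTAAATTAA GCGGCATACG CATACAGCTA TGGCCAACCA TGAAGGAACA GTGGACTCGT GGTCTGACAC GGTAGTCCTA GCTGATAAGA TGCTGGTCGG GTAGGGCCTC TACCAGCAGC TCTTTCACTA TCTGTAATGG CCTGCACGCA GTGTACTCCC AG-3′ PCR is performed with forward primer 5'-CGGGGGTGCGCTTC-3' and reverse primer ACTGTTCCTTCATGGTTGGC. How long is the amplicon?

92 bp

The forward primer matches the template at positions 1–14.
Reverse complement of the reverse primer: GCCAACCATGAAGGAACAGT. This occurs on the top strand at positions 73–92.
The product runs from position 1 to position 92, so its length is 92 − 1 + 1 = 92 bp.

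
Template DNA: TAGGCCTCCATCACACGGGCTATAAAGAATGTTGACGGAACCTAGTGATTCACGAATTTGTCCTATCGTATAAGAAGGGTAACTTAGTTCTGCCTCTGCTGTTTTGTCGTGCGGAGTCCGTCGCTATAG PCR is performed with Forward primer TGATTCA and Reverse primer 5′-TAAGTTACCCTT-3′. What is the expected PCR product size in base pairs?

41 bp

The forward primer matches the template at positions 46–52.
Taking the reverse complement of TAAGTTACCCTT gives AAGGGTAACTTA, found at positions 75–86 on the template; the primer anneals here to the top strand with its 3' end pointing upstream.
Amplicon spans positions 46–86: 41 bp.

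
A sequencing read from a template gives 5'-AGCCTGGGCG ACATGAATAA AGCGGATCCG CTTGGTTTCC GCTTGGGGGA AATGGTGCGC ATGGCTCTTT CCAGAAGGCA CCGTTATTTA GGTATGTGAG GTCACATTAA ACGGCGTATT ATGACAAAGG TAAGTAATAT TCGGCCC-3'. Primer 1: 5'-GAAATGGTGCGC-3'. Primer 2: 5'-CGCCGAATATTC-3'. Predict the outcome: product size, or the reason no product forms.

No product — primer 2 has no binding site in the template.

Primer 2 (CGCCGAATATTC) does not match the top strand, and its reverse complement GAATATTCGGCG does not match either.
With no annealing site for primer 2, no amplification occurs.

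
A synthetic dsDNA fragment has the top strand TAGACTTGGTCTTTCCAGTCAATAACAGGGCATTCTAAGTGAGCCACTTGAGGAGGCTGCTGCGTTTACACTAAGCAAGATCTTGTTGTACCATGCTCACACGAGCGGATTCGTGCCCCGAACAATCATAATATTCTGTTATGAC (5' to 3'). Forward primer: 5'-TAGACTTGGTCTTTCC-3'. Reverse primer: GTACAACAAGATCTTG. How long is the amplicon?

The forward primer matches the template at positions 1–16.
Reverse complement of the reverse primer: CAAGATCTTGTTGTAC. This occurs on the top strand at positions 76–91.
Amplicon spans positions 1–91: 91 bp.

91 bp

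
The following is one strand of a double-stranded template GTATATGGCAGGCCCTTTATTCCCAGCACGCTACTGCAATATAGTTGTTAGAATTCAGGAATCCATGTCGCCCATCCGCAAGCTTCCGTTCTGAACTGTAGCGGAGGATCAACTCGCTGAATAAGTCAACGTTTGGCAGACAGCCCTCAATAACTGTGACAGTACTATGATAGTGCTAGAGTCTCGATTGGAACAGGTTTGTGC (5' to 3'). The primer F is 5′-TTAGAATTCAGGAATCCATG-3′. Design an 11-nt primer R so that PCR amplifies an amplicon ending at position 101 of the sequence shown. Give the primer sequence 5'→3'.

The forward primer binds at positions 48–67; the product's 3' end on the top strand is position 101.
The reverse primer anneals to the top strand over positions 91–101, i.e. to CTGAACTGTAG.
Its sequence written 5'→3' is the reverse complement: CTACAGTTCAG.

5'-CTACAGTTCAG-3'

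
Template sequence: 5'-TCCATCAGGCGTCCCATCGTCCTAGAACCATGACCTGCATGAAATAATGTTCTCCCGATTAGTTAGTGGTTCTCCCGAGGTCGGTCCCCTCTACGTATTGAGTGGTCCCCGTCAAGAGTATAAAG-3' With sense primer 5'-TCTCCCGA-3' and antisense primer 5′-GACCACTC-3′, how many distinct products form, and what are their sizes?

The forward primer TCTCCCGA matches the top strand at positions 51–58, 71–78.
The reverse primer's reverse complement is GAGTGGTC, matching at positions 100–107.
Each forward site pairs with the reverse site to give a product ending at position 107: sizes 57, 37 bp.

Two products: 57 bp, 37 bp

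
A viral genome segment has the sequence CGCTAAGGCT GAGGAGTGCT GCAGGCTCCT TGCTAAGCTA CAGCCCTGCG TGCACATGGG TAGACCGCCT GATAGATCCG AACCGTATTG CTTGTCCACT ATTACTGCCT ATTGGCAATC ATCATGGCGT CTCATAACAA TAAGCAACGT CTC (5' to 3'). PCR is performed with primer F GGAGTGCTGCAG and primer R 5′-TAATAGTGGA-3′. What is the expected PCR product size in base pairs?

Forward primer GGAGTGCTGCAG is found on the top strand at positions 13–24.
The reverse primer's reverse complement is TCCACTATTA, which matches the template at positions 95–104.
The product runs from position 13 to position 104, so its length is 104 − 13 + 1 = 92 bp.

92 bp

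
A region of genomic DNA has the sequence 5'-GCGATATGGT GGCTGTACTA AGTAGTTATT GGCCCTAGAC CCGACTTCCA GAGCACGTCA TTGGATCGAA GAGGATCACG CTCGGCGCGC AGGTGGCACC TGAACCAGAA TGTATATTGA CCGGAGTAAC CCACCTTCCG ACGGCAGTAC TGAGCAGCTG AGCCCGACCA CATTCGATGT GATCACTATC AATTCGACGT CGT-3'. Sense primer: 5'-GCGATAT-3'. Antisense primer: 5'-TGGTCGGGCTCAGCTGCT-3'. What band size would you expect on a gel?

The forward primer matches the template at positions 1–7.
Taking the reverse complement of TGGTCGGGCTCAGCTGCT gives AGCAGCTGAGCCCGACCA, found at positions 153–170 on the template; the primer anneals here to the top strand with its 3' end pointing upstream.
The product runs from position 1 to position 170, so its length is 170 − 1 + 1 = 170 bp.

170 bp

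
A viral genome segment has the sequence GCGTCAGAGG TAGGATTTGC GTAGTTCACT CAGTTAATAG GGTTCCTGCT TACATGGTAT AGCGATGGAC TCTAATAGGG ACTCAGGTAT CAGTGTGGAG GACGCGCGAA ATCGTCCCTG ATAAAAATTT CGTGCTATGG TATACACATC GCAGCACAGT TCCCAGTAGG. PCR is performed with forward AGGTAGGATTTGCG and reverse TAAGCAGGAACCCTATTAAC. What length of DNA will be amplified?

Forward primer AGGTAGGATTTGCG is found on the top strand at positions 8–21.
Taking the reverse complement of TAAGCAGGAACCCTATTAAC gives GTTAATAGGGTTCCTGCTTA, found at positions 33–52 on the template; the primer anneals here to the top strand with its 3' end pointing upstream.
Amplicon spans positions 8–52: 45 bp.

45 bp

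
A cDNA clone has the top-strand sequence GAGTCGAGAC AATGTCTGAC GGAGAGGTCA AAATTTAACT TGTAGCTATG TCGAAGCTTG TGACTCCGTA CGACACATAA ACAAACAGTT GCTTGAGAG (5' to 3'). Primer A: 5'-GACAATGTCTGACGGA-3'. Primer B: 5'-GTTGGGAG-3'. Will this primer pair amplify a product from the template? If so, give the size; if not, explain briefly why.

No product — primer B has no binding site in the template.

Primer B (GTTGGGAG) does not match the top strand, and its reverse complement CTCCCAAC does not match either.
With no annealing site for primer B, no amplification occurs.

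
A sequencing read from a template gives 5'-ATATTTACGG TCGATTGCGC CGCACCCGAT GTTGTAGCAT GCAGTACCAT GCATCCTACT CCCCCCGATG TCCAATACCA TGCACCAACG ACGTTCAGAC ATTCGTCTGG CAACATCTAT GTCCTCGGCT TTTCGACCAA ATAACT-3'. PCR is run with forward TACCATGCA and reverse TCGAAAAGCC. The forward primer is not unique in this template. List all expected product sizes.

The forward primer TACCATGCA matches the top strand at positions 45–53, 76–84.
The reverse primer's reverse complement is GGCTTTTCGA, matching at positions 127–136.
Each forward site pairs with the reverse site to give a product ending at position 136: sizes 92, 61 bp.

92 bp, 61 bp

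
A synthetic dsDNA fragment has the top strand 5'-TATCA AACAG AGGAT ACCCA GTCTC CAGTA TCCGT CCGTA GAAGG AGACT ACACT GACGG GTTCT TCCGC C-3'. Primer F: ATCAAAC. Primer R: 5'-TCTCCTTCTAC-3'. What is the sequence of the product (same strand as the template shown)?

Scanning the template, ATCAAAC occurs at positions 2–8; this primer anneals to the bottom strand there with its 3' end pointing downstream.
The reverse primer's reverse complement is GTAGAAGGAGA, which matches the template at positions 38–48.
The product is the template from position 2 through 48 (47 bp).

5'-ATCAAACAGAGGATACCCAGTCTCCAGTATCCGTCCGTAGAAGGAGA-3'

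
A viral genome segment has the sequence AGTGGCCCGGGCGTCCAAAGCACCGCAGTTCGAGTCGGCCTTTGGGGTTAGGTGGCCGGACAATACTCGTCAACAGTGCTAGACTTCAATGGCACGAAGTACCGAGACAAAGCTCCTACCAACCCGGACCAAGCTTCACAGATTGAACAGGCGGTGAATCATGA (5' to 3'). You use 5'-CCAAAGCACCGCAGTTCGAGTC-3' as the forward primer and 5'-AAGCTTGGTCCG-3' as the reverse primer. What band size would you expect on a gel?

The forward primer matches the template at positions 15–36.
Taking the reverse complement of AAGCTTGGTCCG gives CGGACCAAGCTT, found at positions 125–136 on the template; the primer anneals here to the top strand with its 3' end pointing upstream.
Product length = (reverse-primer end) − (forward-primer start) + 1 = 136 − 15 + 1 = 122 bp.

122 bp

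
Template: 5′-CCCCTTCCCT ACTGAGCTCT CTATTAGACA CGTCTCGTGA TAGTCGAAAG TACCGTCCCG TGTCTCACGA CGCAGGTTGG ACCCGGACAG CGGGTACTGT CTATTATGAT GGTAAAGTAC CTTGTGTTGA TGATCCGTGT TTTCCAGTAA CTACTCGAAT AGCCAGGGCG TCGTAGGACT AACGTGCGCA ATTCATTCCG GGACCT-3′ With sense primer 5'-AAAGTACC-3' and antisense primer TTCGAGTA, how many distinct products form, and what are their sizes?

The forward primer AAAGTACC matches the top strand at positions 47–54, 114–121.
The reverse primer's reverse complement is TACTCGAA, matching at positions 152–159.
Each forward site pairs with the reverse site to give a product ending at position 159: sizes 113, 46 bp.

Two products: 113 bp, 46 bp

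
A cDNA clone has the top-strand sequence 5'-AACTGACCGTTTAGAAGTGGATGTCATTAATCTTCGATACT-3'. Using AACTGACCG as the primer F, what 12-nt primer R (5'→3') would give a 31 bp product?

5'-ATTAATGACATC-3'

The forward primer binds at positions 1–9, so a 31 bp product ends at position 1 + 31 − 1 = 31.
The reverse primer anneals to the top strand over positions 20–31, i.e. to GATGTCATTAAT.
Its sequence written 5'→3' is the reverse complement: ATTAATGACATC.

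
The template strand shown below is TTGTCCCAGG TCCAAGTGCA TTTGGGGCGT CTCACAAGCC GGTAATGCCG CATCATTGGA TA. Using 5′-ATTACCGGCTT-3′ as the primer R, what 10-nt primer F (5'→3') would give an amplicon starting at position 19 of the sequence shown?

The reverse primer's reverse complement AAGCCGGTAAT matches the template at positions 36–46; the product starts at position 19.
The forward primer is identical to the top strand over positions 19–28: CATTTGGGGC.

5'-CATTTGGGGC-3'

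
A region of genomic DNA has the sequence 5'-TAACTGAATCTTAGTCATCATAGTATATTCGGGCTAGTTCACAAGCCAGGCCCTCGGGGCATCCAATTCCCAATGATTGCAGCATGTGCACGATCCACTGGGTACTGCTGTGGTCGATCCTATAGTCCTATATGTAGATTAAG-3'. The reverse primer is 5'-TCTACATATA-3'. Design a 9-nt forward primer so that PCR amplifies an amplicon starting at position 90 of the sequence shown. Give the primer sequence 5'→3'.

The reverse primer's reverse complement TATATGTAGA matches the template at positions 129–138; the product starts at position 90.
The forward primer is identical to the top strand over positions 90–98: ACGATCCAC.

5'-ACGATCCAC-3'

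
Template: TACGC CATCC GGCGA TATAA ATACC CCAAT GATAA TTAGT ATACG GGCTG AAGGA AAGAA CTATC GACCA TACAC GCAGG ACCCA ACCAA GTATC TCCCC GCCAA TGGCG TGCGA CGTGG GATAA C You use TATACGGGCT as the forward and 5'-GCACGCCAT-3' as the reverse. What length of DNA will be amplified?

The forward primer matches the template at positions 40–49.
Reverse complement of the reverse primer: ATGGCGTGC. This occurs on the top strand at positions 105–113.
Product length = (reverse-primer end) − (forward-primer start) + 1 = 113 − 40 + 1 = 74 bp.

74 bp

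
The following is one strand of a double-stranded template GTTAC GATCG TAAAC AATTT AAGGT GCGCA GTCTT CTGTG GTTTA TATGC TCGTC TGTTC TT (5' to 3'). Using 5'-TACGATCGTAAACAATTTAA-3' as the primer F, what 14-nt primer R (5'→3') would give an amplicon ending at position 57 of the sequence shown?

The forward primer binds at positions 3–22; the product's 3' end on the top strand is position 57.
The reverse primer anneals to the top strand over positions 44–57, i.e. to TATATGCTCGTCTG.
Its sequence written 5'→3' is the reverse complement: CAGACGAGCATATA.

5'-CAGACGAGCATATA-3'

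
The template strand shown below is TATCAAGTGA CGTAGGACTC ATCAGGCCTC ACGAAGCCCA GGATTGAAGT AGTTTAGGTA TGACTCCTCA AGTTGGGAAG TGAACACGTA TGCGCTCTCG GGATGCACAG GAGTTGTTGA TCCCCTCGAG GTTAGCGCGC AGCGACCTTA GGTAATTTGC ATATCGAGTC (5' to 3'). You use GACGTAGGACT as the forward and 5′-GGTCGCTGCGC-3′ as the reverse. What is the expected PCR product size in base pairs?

Scanning the template, GACGTAGGACT occurs at positions 9–19; this primer anneals to the bottom strand there with its 3' end pointing downstream.
The reverse primer's reverse complement is GCGCAGCGACC, which matches the template at positions 137–147.
Amplicon spans positions 9–147: 139 bp.

139 bp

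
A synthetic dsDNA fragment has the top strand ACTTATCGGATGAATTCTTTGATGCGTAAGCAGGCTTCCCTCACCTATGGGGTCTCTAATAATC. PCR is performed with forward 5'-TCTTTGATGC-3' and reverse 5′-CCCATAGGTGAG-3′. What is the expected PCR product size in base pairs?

The forward primer matches the template at positions 16–25.
Taking the reverse complement of CCCATAGGTGAG gives CTCACCTATGGG, found at positions 40–51 on the template; the primer anneals here to the top strand with its 3' end pointing upstream.
Product length = (reverse-primer end) − (forward-primer start) + 1 = 51 − 16 + 1 = 36 bp.

36 bp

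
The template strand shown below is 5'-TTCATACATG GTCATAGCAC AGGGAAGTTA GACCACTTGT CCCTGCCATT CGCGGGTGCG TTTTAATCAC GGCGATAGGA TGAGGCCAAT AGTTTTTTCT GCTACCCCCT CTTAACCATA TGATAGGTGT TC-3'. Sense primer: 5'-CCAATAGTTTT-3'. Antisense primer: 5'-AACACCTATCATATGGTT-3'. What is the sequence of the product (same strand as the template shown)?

5'-CCAATAGTTTTTTCTGCTACCCCCTCTTAACCATATGATAGGTGTT-3'

The forward primer matches the template at positions 86–96.
Taking the reverse complement of AACACCTATCATATGGTT gives AACCATATGATAGGTGTT, found at positions 114–131 on the template; the primer anneals here to the top strand with its 3' end pointing upstream.
The product is the template from position 86 through 131 (46 bp).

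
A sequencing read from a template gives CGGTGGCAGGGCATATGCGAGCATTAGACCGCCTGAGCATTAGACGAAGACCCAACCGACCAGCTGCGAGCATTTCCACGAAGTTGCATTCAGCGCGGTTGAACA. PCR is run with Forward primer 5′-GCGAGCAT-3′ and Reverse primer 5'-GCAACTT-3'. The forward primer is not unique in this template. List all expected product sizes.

The forward primer GCGAGCAT matches the top strand at positions 17–24, 66–73.
The reverse primer's reverse complement is AAGTTGC, matching at positions 81–87.
Each forward site pairs with the reverse site to give a product ending at position 87: sizes 71, 22 bp.

71 bp, 22 bp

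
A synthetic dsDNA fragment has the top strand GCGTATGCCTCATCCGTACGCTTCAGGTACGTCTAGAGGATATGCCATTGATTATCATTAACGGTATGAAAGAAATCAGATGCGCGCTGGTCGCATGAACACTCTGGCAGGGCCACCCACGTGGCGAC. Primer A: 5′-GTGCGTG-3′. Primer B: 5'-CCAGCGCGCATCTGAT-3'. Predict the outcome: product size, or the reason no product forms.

Primer A (GTGCGTG) does not match the top strand, and its reverse complement CACGCAC does not match either.
With no annealing site for primer A, no amplification occurs.

No product — primer A has no binding site in the template.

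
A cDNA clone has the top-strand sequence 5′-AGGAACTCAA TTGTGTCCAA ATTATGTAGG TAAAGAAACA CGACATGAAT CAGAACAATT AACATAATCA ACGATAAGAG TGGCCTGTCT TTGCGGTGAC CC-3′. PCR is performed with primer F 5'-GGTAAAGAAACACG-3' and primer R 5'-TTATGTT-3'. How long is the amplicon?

39 bp

The forward primer matches the template at positions 29–42.
The reverse primer's reverse complement is AACATAA, which matches the template at positions 61–67.
Product length = (reverse-primer end) − (forward-primer start) + 1 = 67 − 29 + 1 = 39 bp.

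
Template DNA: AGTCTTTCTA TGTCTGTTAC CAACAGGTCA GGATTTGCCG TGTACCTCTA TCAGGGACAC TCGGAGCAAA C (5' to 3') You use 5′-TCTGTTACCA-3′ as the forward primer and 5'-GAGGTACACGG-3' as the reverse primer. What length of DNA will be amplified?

The forward primer matches the template at positions 13–22.
Taking the reverse complement of GAGGTACACGG gives CCGTGTACCTC, found at positions 38–48 on the template; the primer anneals here to the top strand with its 3' end pointing upstream.
Amplicon spans positions 13–48: 36 bp.

36 bp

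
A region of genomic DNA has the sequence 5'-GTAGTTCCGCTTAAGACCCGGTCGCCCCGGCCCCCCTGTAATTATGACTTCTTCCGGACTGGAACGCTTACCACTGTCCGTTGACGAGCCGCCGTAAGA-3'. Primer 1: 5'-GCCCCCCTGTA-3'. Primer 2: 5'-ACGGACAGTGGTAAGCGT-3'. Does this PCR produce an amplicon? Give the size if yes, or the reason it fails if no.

Primer 1 (GCCCCCCTGTA) matches the top strand at positions 30–40; it acts as a forward primer.
Primer 2's reverse complement is ACGCTTACCACTGTCCGT, matching the top strand at positions 64–81; it acts as a reverse primer.
The 3' ends face each other across positions 30–81, giving a 52 bp product.

Yes — a 52 bp product.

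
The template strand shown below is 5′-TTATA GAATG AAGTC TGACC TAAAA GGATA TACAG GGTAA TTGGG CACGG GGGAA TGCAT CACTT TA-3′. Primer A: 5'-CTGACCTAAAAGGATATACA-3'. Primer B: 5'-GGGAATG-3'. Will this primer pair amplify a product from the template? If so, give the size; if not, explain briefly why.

No product — both primers anneal to the same strand and extend in the same direction.

Primer A (CTGACCTAAAAGGATATACA) matches the top strand at positions 15–34 (3' end points downstream).
Primer B (GGGAATG) also matches the top strand directly, at positions 51–57 — its reverse complement CATTCCC is not present.
Both primers anneal to the bottom strand with 3' ends pointing the same way, so neither can prime synthesis back toward the other.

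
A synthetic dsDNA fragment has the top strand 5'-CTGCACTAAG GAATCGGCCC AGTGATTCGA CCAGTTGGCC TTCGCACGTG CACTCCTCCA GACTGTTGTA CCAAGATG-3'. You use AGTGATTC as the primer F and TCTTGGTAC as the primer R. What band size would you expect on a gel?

56 bp

The forward primer matches the template at positions 21–28.
Reverse complement of the reverse primer: GTACCAAGA. This occurs on the top strand at positions 68–76.
Product length = (reverse-primer end) − (forward-primer start) + 1 = 76 − 21 + 1 = 56 bp.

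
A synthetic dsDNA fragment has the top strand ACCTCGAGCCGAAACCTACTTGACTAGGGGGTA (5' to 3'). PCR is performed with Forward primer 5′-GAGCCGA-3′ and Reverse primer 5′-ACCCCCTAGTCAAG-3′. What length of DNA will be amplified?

27 bp

Scanning the template, GAGCCGA occurs at positions 6–12; this primer anneals to the bottom strand there with its 3' end pointing downstream.
Reverse complement of the reverse primer: CTTGACTAGGGGGT. This occurs on the top strand at positions 19–32.
The product runs from position 6 to position 32, so its length is 32 − 6 + 1 = 27 bp.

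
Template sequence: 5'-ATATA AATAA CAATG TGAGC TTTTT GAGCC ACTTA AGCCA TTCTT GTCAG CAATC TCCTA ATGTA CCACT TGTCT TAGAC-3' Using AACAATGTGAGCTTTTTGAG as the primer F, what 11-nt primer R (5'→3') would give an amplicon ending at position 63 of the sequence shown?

The forward primer binds at positions 9–28; the product's 3' end on the top strand is position 63.
The reverse primer anneals to the top strand over positions 53–63, i.e. to ATCTCCTAATG.
Its sequence written 5'→3' is the reverse complement: CATTAGGAGAT.

5'-CATTAGGAGAT-3'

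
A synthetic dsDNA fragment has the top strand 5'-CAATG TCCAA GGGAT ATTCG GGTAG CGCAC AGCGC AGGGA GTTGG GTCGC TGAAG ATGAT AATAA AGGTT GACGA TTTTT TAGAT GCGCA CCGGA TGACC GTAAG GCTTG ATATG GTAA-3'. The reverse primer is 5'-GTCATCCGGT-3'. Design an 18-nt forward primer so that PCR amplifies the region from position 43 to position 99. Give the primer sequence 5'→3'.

The reverse primer's reverse complement ACCGGATGAC matches the template at positions 90–99; the product starts at position 43.
The forward primer is identical to the top strand over positions 43–60: TGGGTCGCTGAAGATGAT.

5'-TGGGTCGCTGAAGATGAT-3'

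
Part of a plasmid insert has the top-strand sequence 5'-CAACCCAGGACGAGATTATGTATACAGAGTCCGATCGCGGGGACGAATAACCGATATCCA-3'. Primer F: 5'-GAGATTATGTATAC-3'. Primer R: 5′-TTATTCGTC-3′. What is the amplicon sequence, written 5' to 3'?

Forward primer GAGATTATGTATAC is found on the top strand at positions 12–25.
Taking the reverse complement of TTATTCGTC gives GACGAATAA, found at positions 42–50 on the template; the primer anneals here to the top strand with its 3' end pointing upstream.
The product is the template from position 12 through 50 (39 bp).

5'-GAGATTATGTATACAGAGTCCGATCGCGGGGACGAATAA-3'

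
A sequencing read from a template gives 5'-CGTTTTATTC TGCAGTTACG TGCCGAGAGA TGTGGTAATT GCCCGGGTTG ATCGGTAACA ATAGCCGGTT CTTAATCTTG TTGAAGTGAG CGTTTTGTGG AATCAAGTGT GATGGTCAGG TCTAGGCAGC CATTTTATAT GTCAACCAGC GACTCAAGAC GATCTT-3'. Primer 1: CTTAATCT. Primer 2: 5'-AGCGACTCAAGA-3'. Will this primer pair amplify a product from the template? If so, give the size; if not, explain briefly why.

No product — both primers anneal to the same strand and extend in the same direction.

Primer 1 (CTTAATCT) matches the top strand at positions 71–78 (3' end points downstream).
Primer 2 (AGCGACTCAAGA) also matches the top strand directly, at positions 148–159 — its reverse complement TCTTGAGTCGCT is not present.
Both primers anneal to the bottom strand with 3' ends pointing the same way, so neither can prime synthesis back toward the other.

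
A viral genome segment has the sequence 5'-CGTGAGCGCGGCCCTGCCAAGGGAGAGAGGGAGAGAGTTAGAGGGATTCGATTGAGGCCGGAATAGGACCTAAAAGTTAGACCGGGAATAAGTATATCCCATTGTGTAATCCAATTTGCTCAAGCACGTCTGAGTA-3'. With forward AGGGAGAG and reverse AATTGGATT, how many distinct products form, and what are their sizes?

Two products: 97 bp, 89 bp

The forward primer AGGGAGAG matches the top strand at positions 20–27, 28–35.
The reverse primer's reverse complement is AATCCAATT, matching at positions 108–116.
Each forward site pairs with the reverse site to give a product ending at position 116: sizes 97, 89 bp.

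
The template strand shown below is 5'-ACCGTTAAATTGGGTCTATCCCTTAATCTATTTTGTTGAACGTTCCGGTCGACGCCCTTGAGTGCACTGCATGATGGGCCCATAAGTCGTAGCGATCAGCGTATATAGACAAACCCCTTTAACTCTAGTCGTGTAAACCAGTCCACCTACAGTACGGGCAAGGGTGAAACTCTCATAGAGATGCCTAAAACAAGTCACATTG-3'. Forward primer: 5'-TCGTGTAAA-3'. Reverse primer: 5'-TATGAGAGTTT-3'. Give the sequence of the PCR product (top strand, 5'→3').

The forward primer matches the template at positions 129–137.
The reverse primer's reverse complement is AAACTCTCATA, which matches the template at positions 167–177.
The product is the template from position 129 through 177 (49 bp).

5'-TCGTGTAAACCAGTCCACCTACAGTACGGGCAAGGGTGAAACTCTCATA-3'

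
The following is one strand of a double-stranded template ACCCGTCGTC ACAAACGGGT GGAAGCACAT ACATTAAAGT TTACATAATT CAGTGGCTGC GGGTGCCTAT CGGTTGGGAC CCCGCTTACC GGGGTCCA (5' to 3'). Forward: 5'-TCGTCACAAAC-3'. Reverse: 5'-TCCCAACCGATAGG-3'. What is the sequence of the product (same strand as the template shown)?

5'-TCGTCACAAACGGGTGGAAGCACATACATTAAAGTTTACATAATTCAGTGGCTGCGGGTGCCTATCGGTTGGGA-3'

Forward primer TCGTCACAAAC is found on the top strand at positions 6–16.
Reverse complement of the reverse primer: CCTATCGGTTGGGA. This occurs on the top strand at positions 66–79.
The product is the template from position 6 through 79 (74 bp).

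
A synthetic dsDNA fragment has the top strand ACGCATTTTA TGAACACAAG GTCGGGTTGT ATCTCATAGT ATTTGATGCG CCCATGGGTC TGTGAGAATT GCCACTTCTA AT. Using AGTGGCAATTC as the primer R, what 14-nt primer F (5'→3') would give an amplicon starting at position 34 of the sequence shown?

5'-TCATAGTATTTGAT-3'

The reverse primer's reverse complement GAATTGCCACT matches the template at positions 66–76; the product starts at position 34.
The forward primer is identical to the top strand over positions 34–47: TCATAGTATTTGAT.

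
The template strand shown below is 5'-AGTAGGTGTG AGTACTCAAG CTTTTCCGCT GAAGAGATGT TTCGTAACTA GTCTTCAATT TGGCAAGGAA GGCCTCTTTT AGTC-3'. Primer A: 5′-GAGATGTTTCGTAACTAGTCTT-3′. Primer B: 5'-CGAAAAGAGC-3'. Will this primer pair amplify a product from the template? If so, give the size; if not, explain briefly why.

Primer B (CGAAAAGAGC) does not match the top strand, and its reverse complement GCTCTTTTCG does not match either.
With no annealing site for primer B, no amplification occurs.

No product — primer B has no binding site in the template.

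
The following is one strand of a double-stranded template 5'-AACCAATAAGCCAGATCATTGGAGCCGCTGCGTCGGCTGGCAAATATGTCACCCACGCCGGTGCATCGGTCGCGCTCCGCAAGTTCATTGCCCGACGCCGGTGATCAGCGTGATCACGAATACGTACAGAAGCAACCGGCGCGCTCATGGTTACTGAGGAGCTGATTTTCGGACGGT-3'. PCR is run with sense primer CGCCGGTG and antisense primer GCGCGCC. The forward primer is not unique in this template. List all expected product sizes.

89 bp, 49 bp

The forward primer CGCCGGTG matches the top strand at positions 56–63, 96–103.
The reverse primer's reverse complement is GGCGCGC, matching at positions 138–144.
Each forward site pairs with the reverse site to give a product ending at position 144: sizes 89, 49 bp.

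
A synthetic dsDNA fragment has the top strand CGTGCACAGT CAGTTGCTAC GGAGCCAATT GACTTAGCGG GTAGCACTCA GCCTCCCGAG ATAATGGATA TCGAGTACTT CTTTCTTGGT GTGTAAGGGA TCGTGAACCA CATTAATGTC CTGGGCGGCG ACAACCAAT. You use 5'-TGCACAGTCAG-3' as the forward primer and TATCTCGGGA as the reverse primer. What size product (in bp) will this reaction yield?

The forward primer matches the template at positions 3–13.
Reverse complement of the reverse primer: TCCCGAGATA. This occurs on the top strand at positions 54–63.
Product length = (reverse-primer end) − (forward-primer start) + 1 = 63 − 3 + 1 = 61 bp.

61 bp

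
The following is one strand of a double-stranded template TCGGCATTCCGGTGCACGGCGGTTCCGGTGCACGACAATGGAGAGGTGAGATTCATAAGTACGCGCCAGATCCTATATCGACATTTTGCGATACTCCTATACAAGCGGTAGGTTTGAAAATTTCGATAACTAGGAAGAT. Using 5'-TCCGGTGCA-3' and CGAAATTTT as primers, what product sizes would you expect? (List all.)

118 bp, 102 bp

The forward primer TCCGGTGCA matches the top strand at positions 8–16, 24–32.
The reverse primer's reverse complement is AAAATTTCG, matching at positions 117–125.
Each forward site pairs with the reverse site to give a product ending at position 125: sizes 118, 102 bp.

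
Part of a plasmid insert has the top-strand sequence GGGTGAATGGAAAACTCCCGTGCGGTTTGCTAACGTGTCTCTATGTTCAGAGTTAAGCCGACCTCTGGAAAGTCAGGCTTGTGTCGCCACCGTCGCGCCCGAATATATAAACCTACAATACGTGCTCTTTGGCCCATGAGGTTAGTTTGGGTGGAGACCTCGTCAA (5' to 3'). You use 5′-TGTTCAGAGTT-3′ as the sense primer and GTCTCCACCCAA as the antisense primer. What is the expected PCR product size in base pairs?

The forward primer matches the template at positions 44–54.
Taking the reverse complement of GTCTCCACCCAA gives TTGGGTGGAGAC, found at positions 147–158 on the template; the primer anneals here to the top strand with its 3' end pointing upstream.
Product length = (reverse-primer end) − (forward-primer start) + 1 = 158 − 44 + 1 = 115 bp.

115 bp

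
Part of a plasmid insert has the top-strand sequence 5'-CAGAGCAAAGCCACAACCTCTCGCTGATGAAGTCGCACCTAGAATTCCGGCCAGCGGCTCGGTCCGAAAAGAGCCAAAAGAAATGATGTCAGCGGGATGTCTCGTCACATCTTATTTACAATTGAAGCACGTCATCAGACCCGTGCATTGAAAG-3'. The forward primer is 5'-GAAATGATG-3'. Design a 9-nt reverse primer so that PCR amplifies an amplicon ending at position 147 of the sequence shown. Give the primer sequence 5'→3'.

5'-TGCACGGGT-3'

The forward primer binds at positions 80–88; the product's 3' end on the top strand is position 147.
The reverse primer anneals to the top strand over positions 139–147, i.e. to ACCCGTGCA.
Its sequence written 5'→3' is the reverse complement: TGCACGGGT.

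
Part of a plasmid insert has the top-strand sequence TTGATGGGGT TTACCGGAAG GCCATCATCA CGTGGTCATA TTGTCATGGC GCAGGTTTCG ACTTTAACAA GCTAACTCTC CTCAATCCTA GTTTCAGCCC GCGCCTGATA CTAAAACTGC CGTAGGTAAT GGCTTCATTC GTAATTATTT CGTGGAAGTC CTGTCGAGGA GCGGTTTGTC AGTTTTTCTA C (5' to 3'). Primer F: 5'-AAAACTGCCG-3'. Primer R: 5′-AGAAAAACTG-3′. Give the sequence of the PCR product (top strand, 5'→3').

Forward primer AAAACTGCCG is found on the top strand at positions 113–122.
Reverse complement of the reverse primer: CAGTTTTTCT. This occurs on the top strand at positions 180–189.
The product is the template from position 113 through 189 (77 bp).

5'-AAAACTGCCGTAGGTAATGGCTTCATTCGTAATTATTTCGTGGAAGTCCTGTCGAGGAGCGGTTTGTCAGTTTTTCT-3'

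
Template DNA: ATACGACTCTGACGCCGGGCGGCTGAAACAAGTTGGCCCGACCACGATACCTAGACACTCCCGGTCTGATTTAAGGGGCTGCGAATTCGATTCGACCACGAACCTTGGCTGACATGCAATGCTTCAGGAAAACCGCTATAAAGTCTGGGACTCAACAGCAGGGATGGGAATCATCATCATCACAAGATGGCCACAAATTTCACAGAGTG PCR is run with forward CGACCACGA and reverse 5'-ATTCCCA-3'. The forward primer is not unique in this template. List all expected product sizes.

The forward primer CGACCACGA matches the top strand at positions 39–47, 93–101.
The reverse primer's reverse complement is TGGGAAT, matching at positions 165–171.
Each forward site pairs with the reverse site to give a product ending at position 171: sizes 133, 79 bp.

133 bp, 79 bp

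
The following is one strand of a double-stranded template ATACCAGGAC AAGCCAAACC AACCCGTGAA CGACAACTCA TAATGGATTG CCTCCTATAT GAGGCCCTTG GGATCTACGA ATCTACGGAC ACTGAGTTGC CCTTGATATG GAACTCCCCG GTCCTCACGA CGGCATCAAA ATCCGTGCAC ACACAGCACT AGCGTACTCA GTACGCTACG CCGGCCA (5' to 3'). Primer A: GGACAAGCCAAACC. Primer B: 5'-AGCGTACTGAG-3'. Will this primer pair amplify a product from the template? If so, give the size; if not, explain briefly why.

Primer A (GGACAAGCCAAACC) matches the top strand at positions 7–20; it acts as a forward primer.
Primer B's reverse complement is CTCAGTACGCT, matching the top strand at positions 167–177; it acts as a reverse primer.
The 3' ends face each other across positions 7–177, giving a 171 bp product.

Yes — a 171 bp product.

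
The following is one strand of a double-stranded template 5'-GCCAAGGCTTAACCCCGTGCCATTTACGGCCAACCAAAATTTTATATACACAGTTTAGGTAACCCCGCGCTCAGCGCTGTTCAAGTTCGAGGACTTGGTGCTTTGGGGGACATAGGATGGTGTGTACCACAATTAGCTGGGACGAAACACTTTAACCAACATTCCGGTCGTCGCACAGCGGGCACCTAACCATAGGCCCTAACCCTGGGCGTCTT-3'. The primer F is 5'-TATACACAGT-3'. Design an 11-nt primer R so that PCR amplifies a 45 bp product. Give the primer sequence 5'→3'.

The forward primer binds at positions 45–54, so a 45 bp product ends at position 45 + 45 − 1 = 89.
The reverse primer anneals to the top strand over positions 79–89, i.e. to GTTCAAGTTCG.
Its sequence written 5'→3' is the reverse complement: CGAACTTGAAC.

5'-CGAACTTGAAC-3'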